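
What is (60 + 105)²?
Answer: 27225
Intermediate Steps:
(60 + 105)² = 165² = 27225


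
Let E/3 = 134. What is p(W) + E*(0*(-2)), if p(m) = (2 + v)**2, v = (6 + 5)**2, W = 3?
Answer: 15129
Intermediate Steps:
E = 402 (E = 3*134 = 402)
v = 121 (v = 11**2 = 121)
p(m) = 15129 (p(m) = (2 + 121)**2 = 123**2 = 15129)
p(W) + E*(0*(-2)) = 15129 + 402*(0*(-2)) = 15129 + 402*0 = 15129 + 0 = 15129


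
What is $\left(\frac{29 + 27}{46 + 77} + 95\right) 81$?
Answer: $\frac{317007}{41} \approx 7731.9$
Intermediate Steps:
$\left(\frac{29 + 27}{46 + 77} + 95\right) 81 = \left(\frac{56}{123} + 95\right) 81 = \frac{11741}{123} \cdot 81 = \frac{317007}{41}$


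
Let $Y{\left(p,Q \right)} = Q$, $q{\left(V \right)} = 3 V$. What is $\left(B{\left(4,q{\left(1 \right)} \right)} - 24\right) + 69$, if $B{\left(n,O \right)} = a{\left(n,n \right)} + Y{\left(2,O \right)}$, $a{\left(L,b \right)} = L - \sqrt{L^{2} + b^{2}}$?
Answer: $52 - 4 \sqrt{2} \approx 46.343$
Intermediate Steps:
$B{\left(n,O \right)} = O + n - \sqrt{2} \sqrt{n^{2}}$ ($B{\left(n,O \right)} = \left(n - \sqrt{n^{2} + n^{2}}\right) + O = \left(n - \sqrt{2 n^{2}}\right) + O = \left(n - \sqrt{2} \sqrt{n^{2}}\right) + O = O + n - \sqrt{2} \sqrt{n^{2}}$)
$\left(B{\left(4,q{\left(1 \right)} \right)} - 24\right) + 69 = \left(\left(3 \cdot 1 + 4 - \sqrt{2} \sqrt{4^{2}}\right) - 24\right) + 69 = \left(\left(3 + 4 - \sqrt{2} \sqrt{16}\right) - 24\right) + 69 = \left(\left(3 + 4 - \sqrt{2} \cdot 4\right) - 24\right) + 69 = \left(\left(3 + 4 - 4 \sqrt{2}\right) - 24\right) + 69 = \left(\left(7 - 4 \sqrt{2}\right) - 24\right) + 69 = \left(-17 - 4 \sqrt{2}\right) + 69 = 52 - 4 \sqrt{2}$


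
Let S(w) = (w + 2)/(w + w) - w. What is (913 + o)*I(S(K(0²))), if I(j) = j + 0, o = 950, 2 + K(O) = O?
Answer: 3726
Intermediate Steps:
K(O) = -2 + O
S(w) = -w + (2 + w)/(2*w) (S(w) = (2 + w)/((2*w)) - w = (2 + w)*(1/(2*w)) - w = (2 + w)/(2*w) - w = -w + (2 + w)/(2*w))
I(j) = j
(913 + o)*I(S(K(0²))) = (913 + 950)*(½ + 1/(-2 + 0²) - (-2 + 0²)) = 1863*(½ + 1/(-2 + 0) - (-2 + 0)) = 1863*(½ + 1/(-2) - 1*(-2)) = 1863*(½ - ½ + 2) = 1863*2 = 3726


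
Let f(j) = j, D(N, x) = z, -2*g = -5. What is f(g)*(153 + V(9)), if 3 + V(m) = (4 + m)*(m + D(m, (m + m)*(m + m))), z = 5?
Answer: 830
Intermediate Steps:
g = 5/2 (g = -1/2*(-5) = 5/2 ≈ 2.5000)
D(N, x) = 5
V(m) = -3 + (4 + m)*(5 + m) (V(m) = -3 + (4 + m)*(m + 5) = -3 + (4 + m)*(5 + m))
f(g)*(153 + V(9)) = 5*(153 + (17 + 9**2 + 9*9))/2 = 5*(153 + (17 + 81 + 81))/2 = 5*(153 + 179)/2 = (5/2)*332 = 830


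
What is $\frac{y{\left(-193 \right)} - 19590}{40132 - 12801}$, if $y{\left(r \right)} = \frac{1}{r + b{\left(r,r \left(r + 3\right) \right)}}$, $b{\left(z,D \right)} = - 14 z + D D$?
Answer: $- \frac{26342504702309}{36751760899379} \approx -0.71677$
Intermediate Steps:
$b{\left(z,D \right)} = D^{2} - 14 z$ ($b{\left(z,D \right)} = - 14 z + D^{2} = D^{2} - 14 z$)
$y{\left(r \right)} = \frac{1}{- 13 r + r^{2} \left(3 + r\right)^{2}}$ ($y{\left(r \right)} = \frac{1}{r - \left(- r^{2} \left(r + 3\right)^{2} + 14 r\right)} = \frac{1}{r - \left(- r^{2} \left(3 + r\right)^{2} + 14 r\right)} = \frac{1}{r + \left(r^{2} \left(3 + r\right)^{2} - 14 r\right)} = \frac{1}{r + \left(- 14 r + r^{2} \left(3 + r\right)^{2}\right)} = \frac{1}{- 13 r + r^{2} \left(3 + r\right)^{2}}$)
$\frac{y{\left(-193 \right)} - 19590}{40132 - 12801} = \frac{\frac{1}{\left(-193\right) \left(-13 - 193 \left(3 - 193\right)^{2}\right)} - 19590}{40132 - 12801} = \frac{- \frac{1}{193 \left(-13 - 193 \left(-190\right)^{2}\right)} - 19590}{27331} = \left(- \frac{1}{193 \left(-13 - 6967300\right)} - 19590\right) \frac{1}{27331} = \left(- \frac{1}{193 \left(-6967313\right)} - 19590\right) \frac{1}{27331} = \left(\left(- \frac{1}{193}\right) \left(- \frac{1}{6967313}\right) - 19590\right) \frac{1}{27331} = \left(\frac{1}{1344691409} - 19590\right) \frac{1}{27331} = \left(- \frac{26342504702309}{1344691409}\right) \frac{1}{27331} = - \frac{26342504702309}{36751760899379}$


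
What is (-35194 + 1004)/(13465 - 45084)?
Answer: 34190/31619 ≈ 1.0813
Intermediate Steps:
(-35194 + 1004)/(13465 - 45084) = -34190/(-31619) = -34190*(-1/31619) = 34190/31619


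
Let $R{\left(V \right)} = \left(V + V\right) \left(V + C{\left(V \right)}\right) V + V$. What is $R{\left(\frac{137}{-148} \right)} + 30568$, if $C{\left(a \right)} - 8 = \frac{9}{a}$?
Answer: $\frac{49538692015}{1620896} \approx 30563.0$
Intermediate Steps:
$C{\left(a \right)} = 8 + \frac{9}{a}$
$R{\left(V \right)} = V + 2 V^{2} \left(8 + V + \frac{9}{V}\right)$ ($R{\left(V \right)} = \left(V + V\right) \left(V + \left(8 + \frac{9}{V}\right)\right) V + V = 2 V \left(8 + V + \frac{9}{V}\right) V + V = 2 V^{2} \left(8 + V + \frac{9}{V}\right) + V = V + 2 V^{2} \left(8 + V + \frac{9}{V}\right)$)
$R{\left(\frac{137}{-148} \right)} + 30568 = \frac{137}{-148} \left(19 + 2 \left(\frac{137}{-148}\right)^{2} + 16 \frac{137}{-148}\right) + 30568 = 137 \left(- \frac{1}{148}\right) \left(19 + 2 \left(137 \left(- \frac{1}{148}\right)\right)^{2} + 16 \cdot 137 \left(- \frac{1}{148}\right)\right) + 30568 = - \frac{137 \left(19 + 2 \left(- \frac{137}{148}\right)^{2} + 16 \left(- \frac{137}{148}\right)\right)}{148} + 30568 = - \frac{137 \left(19 + 2 \cdot \frac{18769}{21904} - \frac{548}{37}\right)}{148} + 30568 = - \frac{137 \left(19 + \frac{18769}{10952} - \frac{548}{37}\right)}{148} + 30568 = \left(- \frac{137}{148}\right) \frac{64649}{10952} + 30568 = - \frac{8856913}{1620896} + 30568 = \frac{49538692015}{1620896}$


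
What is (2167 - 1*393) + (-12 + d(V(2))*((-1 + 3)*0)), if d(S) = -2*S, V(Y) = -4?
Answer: 1762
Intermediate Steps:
(2167 - 1*393) + (-12 + d(V(2))*((-1 + 3)*0)) = (2167 - 1*393) + (-12 + (-2*(-4))*((-1 + 3)*0)) = (2167 - 393) + (-12 + 8*(2*0)) = 1774 + (-12 + 8*0) = 1774 + (-12 + 0) = 1774 - 12 = 1762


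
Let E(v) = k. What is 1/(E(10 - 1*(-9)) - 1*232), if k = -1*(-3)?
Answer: -1/229 ≈ -0.0043668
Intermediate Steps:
k = 3
E(v) = 3
1/(E(10 - 1*(-9)) - 1*232) = 1/(3 - 1*232) = 1/(3 - 232) = 1/(-229) = -1/229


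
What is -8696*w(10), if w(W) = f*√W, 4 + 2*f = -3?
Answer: 30436*√10 ≈ 96247.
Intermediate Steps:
f = -7/2 (f = -2 + (½)*(-3) = -2 - 3/2 = -7/2 ≈ -3.5000)
w(W) = -7*√W/2
-8696*w(10) = -(-30436)*√10 = 30436*√10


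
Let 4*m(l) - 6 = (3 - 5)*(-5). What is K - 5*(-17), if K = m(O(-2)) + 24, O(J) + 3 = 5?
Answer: 113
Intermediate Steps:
O(J) = 2 (O(J) = -3 + 5 = 2)
m(l) = 4 (m(l) = 3/2 + ((3 - 5)*(-5))/4 = 3/2 + (-2*(-5))/4 = 3/2 + (¼)*10 = 3/2 + 5/2 = 4)
K = 28 (K = 4 + 24 = 28)
K - 5*(-17) = 28 - 5*(-17) = 28 + 85 = 113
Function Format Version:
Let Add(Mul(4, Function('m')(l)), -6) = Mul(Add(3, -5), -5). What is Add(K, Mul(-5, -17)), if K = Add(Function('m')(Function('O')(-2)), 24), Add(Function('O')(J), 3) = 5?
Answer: 113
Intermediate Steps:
Function('O')(J) = 2 (Function('O')(J) = Add(-3, 5) = 2)
Function('m')(l) = 4 (Function('m')(l) = Add(Rational(3, 2), Mul(Rational(1, 4), Mul(Add(3, -5), -5))) = Add(Rational(3, 2), Mul(Rational(1, 4), Mul(-2, -5))) = Add(Rational(3, 2), Mul(Rational(1, 4), 10)) = Add(Rational(3, 2), Rational(5, 2)) = 4)
K = 28 (K = Add(4, 24) = 28)
Add(K, Mul(-5, -17)) = Add(28, Mul(-5, -17)) = Add(28, 85) = 113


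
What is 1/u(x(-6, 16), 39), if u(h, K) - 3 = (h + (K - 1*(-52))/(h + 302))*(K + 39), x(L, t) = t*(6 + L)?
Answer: 151/4002 ≈ 0.037731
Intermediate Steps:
u(h, K) = 3 + (39 + K)*(h + (52 + K)/(302 + h)) (u(h, K) = 3 + (h + (K - 1*(-52))/(h + 302))*(K + 39) = 3 + (h + (K + 52)/(302 + h))*(39 + K) = 3 + (h + (52 + K)/(302 + h))*(39 + K) = 3 + (39 + K)*(h + (52 + K)/(302 + h)))
1/u(x(-6, 16), 39) = 1/((2934 + 39² + 39*(16*(6 - 6))² + 91*39 + 11781*(16*(6 - 6)) + 39*(16*(6 - 6))² + 302*39*(16*(6 - 6)))/(302 + 16*(6 - 6))) = 1/((2934 + 1521 + 39*(16*0)² + 3549 + 11781*(16*0) + 39*(16*0)² + 302*39*(16*0))/(302 + 16*0)) = 1/((2934 + 1521 + 39*0² + 3549 + 11781*0 + 39*0² + 302*39*0)/(302 + 0)) = 1/((2934 + 1521 + 39*0 + 3549 + 0 + 39*0 + 0)/302) = 1/((2934 + 1521 + 0 + 3549 + 0 + 0 + 0)/302) = 1/((1/302)*8004) = 1/(4002/151) = 151/4002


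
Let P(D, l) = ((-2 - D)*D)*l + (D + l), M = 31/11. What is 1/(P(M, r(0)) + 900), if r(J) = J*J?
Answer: 11/9931 ≈ 0.0011076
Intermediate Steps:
r(J) = J²
M = 31/11 (M = 31*(1/11) = 31/11 ≈ 2.8182)
P(D, l) = D + l + D*l*(-2 - D) (P(D, l) = (D*(-2 - D))*l + (D + l) = D*l*(-2 - D) + (D + l) = D + l + D*l*(-2 - D))
1/(P(M, r(0)) + 900) = 1/((31/11 + 0² - 1*0²*(31/11)² - 2*31/11*0²) + 900) = 1/((31/11 + 0 - 1*0*961/121 - 2*31/11*0) + 900) = 1/((31/11 + 0 + 0 + 0) + 900) = 1/(31/11 + 900) = 1/(9931/11) = 11/9931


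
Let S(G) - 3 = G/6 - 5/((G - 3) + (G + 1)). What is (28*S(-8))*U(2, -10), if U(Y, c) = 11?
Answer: 5390/9 ≈ 598.89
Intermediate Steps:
S(G) = 3 - 5/(-2 + 2*G) + G/6 (S(G) = 3 + (G/6 - 5/((G - 3) + (G + 1))) = 3 + (G*(⅙) - 5/((-3 + G) + (1 + G))) = 3 + (G/6 - 5/(-2 + 2*G)) = 3 + (-5/(-2 + 2*G) + G/6) = 3 - 5/(-2 + 2*G) + G/6)
(28*S(-8))*U(2, -10) = (28*((-33 + (-8)² + 17*(-8))/(6*(-1 - 8))))*11 = (28*((⅙)*(-33 + 64 - 136)/(-9)))*11 = (28*((⅙)*(-⅑)*(-105)))*11 = (28*(35/18))*11 = (490/9)*11 = 5390/9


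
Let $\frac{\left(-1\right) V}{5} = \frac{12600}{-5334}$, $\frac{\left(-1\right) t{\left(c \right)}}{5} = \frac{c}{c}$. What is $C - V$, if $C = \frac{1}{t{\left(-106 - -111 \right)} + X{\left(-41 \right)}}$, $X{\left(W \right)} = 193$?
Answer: $- \frac{281873}{23876} \approx -11.806$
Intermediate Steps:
$t{\left(c \right)} = -5$ ($t{\left(c \right)} = - 5 \frac{c}{c} = \left(-5\right) 1 = -5$)
$V = \frac{1500}{127}$ ($V = - 5 \frac{12600}{-5334} = - 5 \cdot 12600 \left(- \frac{1}{5334}\right) = \left(-5\right) \left(- \frac{300}{127}\right) = \frac{1500}{127} \approx 11.811$)
$C = \frac{1}{188}$ ($C = \frac{1}{-5 + 193} = \frac{1}{188} \approx 0.0053191$)
$C - V = \frac{1}{188} - \frac{1500}{127} = - \frac{281873}{23876}$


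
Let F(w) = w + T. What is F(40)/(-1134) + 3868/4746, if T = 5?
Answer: 1577/2034 ≈ 0.77532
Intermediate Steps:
F(w) = 5 + w (F(w) = w + 5 = 5 + w)
F(40)/(-1134) + 3868/4746 = (5 + 40)/(-1134) + 3868/4746 = 45*(-1/1134) + 3868*(1/4746) = -5/126 + 1934/2373 = 1577/2034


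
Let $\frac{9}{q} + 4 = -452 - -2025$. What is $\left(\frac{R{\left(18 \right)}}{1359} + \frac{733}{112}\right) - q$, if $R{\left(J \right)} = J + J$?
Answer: $\frac{58070777}{8844976} \approx 6.5654$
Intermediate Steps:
$q = \frac{3}{523}$ ($q = \frac{9}{-4 - -1573} = \frac{9}{-4 + \left(-452 + 2025\right)} = \frac{9}{-4 + 1573} = \frac{9}{1569} = 9 \cdot \frac{1}{1569} = \frac{3}{523} \approx 0.0057361$)
$R{\left(J \right)} = 2 J$
$\left(\frac{R{\left(18 \right)}}{1359} + \frac{733}{112}\right) - q = \left(\frac{2 \cdot 18}{1359} + \frac{733}{112}\right) - \frac{3}{523} = \left(36 \cdot \frac{1}{1359} + 733 \cdot \frac{1}{112}\right) - \frac{3}{523} = \left(\frac{4}{151} + \frac{733}{112}\right) - \frac{3}{523} = \frac{111131}{16912} - \frac{3}{523} = \frac{58070777}{8844976}$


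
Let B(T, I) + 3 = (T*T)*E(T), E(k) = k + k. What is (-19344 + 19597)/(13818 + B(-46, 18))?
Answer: -253/180857 ≈ -0.0013989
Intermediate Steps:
E(k) = 2*k
B(T, I) = -3 + 2*T**3 (B(T, I) = -3 + (T*T)*(2*T) = -3 + T**2*(2*T) = -3 + 2*T**3)
(-19344 + 19597)/(13818 + B(-46, 18)) = (-19344 + 19597)/(13818 + (-3 + 2*(-46)**3)) = 253/(13818 + (-3 + 2*(-97336))) = 253/(13818 + (-3 - 194672)) = 253/(13818 - 194675) = 253/(-180857) = 253*(-1/180857) = -253/180857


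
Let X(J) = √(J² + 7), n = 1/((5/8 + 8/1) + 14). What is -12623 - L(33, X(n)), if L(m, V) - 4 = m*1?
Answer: -12660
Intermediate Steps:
n = 8/181 (n = 1/((5*(⅛) + 8*1) + 14) = 1/((5/8 + 8) + 14) = 1/(69/8 + 14) = 1/(181/8) = 8/181 ≈ 0.044199)
X(J) = √(7 + J²)
L(m, V) = 4 + m (L(m, V) = 4 + m*1 = 4 + m)
-12623 - L(33, X(n)) = -12623 - (4 + 33) = -12623 - 1*37 = -12623 - 37 = -12660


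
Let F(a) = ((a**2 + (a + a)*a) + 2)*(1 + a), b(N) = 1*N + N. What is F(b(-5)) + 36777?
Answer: 34059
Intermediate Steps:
b(N) = 2*N (b(N) = N + N = 2*N)
F(a) = (1 + a)*(2 + 3*a**2) (F(a) = ((a**2 + (2*a)*a) + 2)*(1 + a) = ((a**2 + 2*a**2) + 2)*(1 + a) = (3*a**2 + 2)*(1 + a) = (2 + 3*a**2)*(1 + a) = (1 + a)*(2 + 3*a**2))
F(b(-5)) + 36777 = (2 + 2*(2*(-5)) + 3*(2*(-5))**2 + 3*(2*(-5))**3) + 36777 = (2 + 2*(-10) + 3*(-10)**2 + 3*(-10)**3) + 36777 = (2 - 20 + 3*100 + 3*(-1000)) + 36777 = (2 - 20 + 300 - 3000) + 36777 = -2718 + 36777 = 34059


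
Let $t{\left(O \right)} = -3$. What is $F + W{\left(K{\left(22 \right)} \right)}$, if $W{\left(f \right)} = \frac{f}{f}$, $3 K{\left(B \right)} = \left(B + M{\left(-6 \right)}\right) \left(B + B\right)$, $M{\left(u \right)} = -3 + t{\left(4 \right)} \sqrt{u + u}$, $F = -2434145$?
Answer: $-2434144$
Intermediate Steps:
$M{\left(u \right)} = -3 - 3 \sqrt{2} \sqrt{u}$ ($M{\left(u \right)} = -3 - 3 \sqrt{u + u} = -3 - 3 \sqrt{2 u} = -3 - 3 \sqrt{2} \sqrt{u}$)
$K{\left(B \right)} = \frac{2 B \left(-3 + B - 6 i \sqrt{3}\right)}{3}$ ($K{\left(B \right)} = \frac{\left(B - \left(3 + 3 \sqrt{2} \sqrt{-6}\right)\right) \left(B + B\right)}{3} = \frac{\left(B - \left(3 + 3 \sqrt{2} i \sqrt{6}\right)\right) 2 B}{3} = \frac{\left(B - \left(3 + 6 i \sqrt{3}\right)\right) 2 B}{3} = \frac{\left(-3 + B - 6 i \sqrt{3}\right) 2 B}{3} = \frac{2 B \left(-3 + B - 6 i \sqrt{3}\right)}{3}$)
$W{\left(f \right)} = 1$
$F + W{\left(K{\left(22 \right)} \right)} = -2434145 + 1 = -2434144$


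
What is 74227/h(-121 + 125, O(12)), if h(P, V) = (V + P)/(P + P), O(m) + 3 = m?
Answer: 593816/13 ≈ 45678.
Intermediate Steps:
O(m) = -3 + m
h(P, V) = (P + V)/(2*P) (h(P, V) = (P + V)/((2*P)) = (P + V)*(1/(2*P)) = (P + V)/(2*P))
74227/h(-121 + 125, O(12)) = 74227/((((-121 + 125) + (-3 + 12))/(2*(-121 + 125)))) = 74227/(((½)*(4 + 9)/4)) = 74227/(((½)*(¼)*13)) = 74227/(13/8) = 74227*(8/13) = 593816/13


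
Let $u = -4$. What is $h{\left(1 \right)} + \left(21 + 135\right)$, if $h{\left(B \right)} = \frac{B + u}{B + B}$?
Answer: $\frac{309}{2} \approx 154.5$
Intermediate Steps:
$h{\left(B \right)} = \frac{-4 + B}{2 B}$ ($h{\left(B \right)} = \frac{B - 4}{B + B} = \frac{-4 + B}{2 B}$)
$h{\left(1 \right)} + \left(21 + 135\right) = \frac{-4 + 1}{2 \cdot 1} + \left(21 + 135\right) = \frac{1}{2} \cdot 1 \left(-3\right) + 156 = - \frac{3}{2} + 156 = \frac{309}{2}$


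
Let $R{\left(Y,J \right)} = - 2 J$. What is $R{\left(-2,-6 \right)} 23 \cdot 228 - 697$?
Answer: $62231$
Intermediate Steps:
$R{\left(-2,-6 \right)} 23 \cdot 228 - 697 = \left(-2\right) \left(-6\right) 23 \cdot 228 - 697 = 12 \cdot 23 \cdot 228 - 697 = 276 \cdot 228 - 697 = 62928 - 697 = 62231$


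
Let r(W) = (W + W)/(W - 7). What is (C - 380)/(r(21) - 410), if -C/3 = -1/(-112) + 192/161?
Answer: 988165/1048432 ≈ 0.94252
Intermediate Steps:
r(W) = 2*W/(-7 + W) (r(W) = (2*W)/(-7 + W) = 2*W/(-7 + W))
C = -9285/2576 (C = -3*(-1/(-112) + 192/161) = -3*(-1*(-1/112) + 192*(1/161)) = -3*(1/112 + 192/161) = -3*3095/2576 = -9285/2576 ≈ -3.6044)
(C - 380)/(r(21) - 410) = (-9285/2576 - 380)/(2*21/(-7 + 21) - 410) = -988165/(2576*(2*21/14 - 410)) = -988165/(2576*(2*21*(1/14) - 410)) = -988165/(2576*(3 - 410)) = -988165/2576/(-407) = -988165/2576*(-1/407) = 988165/1048432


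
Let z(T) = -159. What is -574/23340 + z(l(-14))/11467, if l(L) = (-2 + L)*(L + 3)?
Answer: -5146559/133819890 ≈ -0.038459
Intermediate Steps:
l(L) = (-2 + L)*(3 + L)
-574/23340 + z(l(-14))/11467 = -574/23340 - 159/11467 = -574*1/23340 - 159*1/11467 = -287/11670 - 159/11467 = -5146559/133819890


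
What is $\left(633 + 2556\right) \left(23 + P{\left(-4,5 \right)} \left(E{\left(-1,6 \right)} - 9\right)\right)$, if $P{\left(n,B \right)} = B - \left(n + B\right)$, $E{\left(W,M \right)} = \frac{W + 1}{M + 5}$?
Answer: $-41457$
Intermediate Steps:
$E{\left(W,M \right)} = \frac{1 + W}{5 + M}$
$P{\left(n,B \right)} = - n$ ($P{\left(n,B \right)} = B - \left(B + n\right) = - n$)
$\left(633 + 2556\right) \left(23 + P{\left(-4,5 \right)} \left(E{\left(-1,6 \right)} - 9\right)\right) = \left(633 + 2556\right) \left(23 + \left(-1\right) \left(-4\right) \left(\frac{1 - 1}{5 + 6} - 9\right)\right) = 3189 \left(23 + 4 \left(\frac{1}{11} \cdot 0 - 9\right)\right) = 3189 \left(23 + 4 \left(0 - 9\right)\right) = 3189 \left(23 + 4 \left(-9\right)\right) = 3189 \left(23 - 36\right) = 3189 \left(-13\right) = -41457$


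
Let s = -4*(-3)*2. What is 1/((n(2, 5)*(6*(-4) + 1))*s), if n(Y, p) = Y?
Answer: -1/1104 ≈ -0.00090580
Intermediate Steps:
s = 24 (s = 12*2 = 24)
1/((n(2, 5)*(6*(-4) + 1))*s) = 1/((2*(6*(-4) + 1))*24) = 1/((2*(-24 + 1))*24) = 1/((2*(-23))*24) = 1/(-46*24) = 1/(-1104) = -1/1104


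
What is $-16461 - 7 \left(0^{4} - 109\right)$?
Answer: $-15698$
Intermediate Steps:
$-16461 - 7 \left(0^{4} - 109\right) = -16461 - 7 \left(0 - 109\right) = -16461 - -763 = -16461 + 763 = -15698$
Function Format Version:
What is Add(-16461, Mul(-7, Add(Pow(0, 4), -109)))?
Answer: -15698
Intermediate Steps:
Add(-16461, Mul(-7, Add(Pow(0, 4), -109))) = Add(-16461, Mul(-7, Add(0, -109))) = Add(-16461, Mul(-7, -109)) = Add(-16461, 763) = -15698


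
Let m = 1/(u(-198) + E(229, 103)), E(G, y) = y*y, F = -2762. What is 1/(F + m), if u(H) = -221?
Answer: -10388/28691655 ≈ -0.00036206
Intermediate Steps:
E(G, y) = y²
m = 1/10388 (m = 1/(-221 + 103²) = 1/(-221 + 10609) = 1/10388 ≈ 9.6265e-5)
1/(F + m) = 1/(-2762 + 1/10388) = 1/(-28691655/10388) = -10388/28691655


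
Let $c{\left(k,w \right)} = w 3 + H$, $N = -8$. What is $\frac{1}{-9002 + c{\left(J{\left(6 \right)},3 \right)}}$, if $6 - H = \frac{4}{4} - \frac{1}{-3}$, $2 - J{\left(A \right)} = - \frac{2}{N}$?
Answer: $- \frac{3}{26965} \approx -0.00011126$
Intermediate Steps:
$J{\left(A \right)} = \frac{7}{4}$ ($J{\left(A \right)} = 2 - - \frac{2}{-8} = 2 - \left(-2\right) \left(- \frac{1}{8}\right) = 2 - \frac{1}{4} = \frac{7}{4}$)
$H = \frac{14}{3}$ ($H = 6 - \left(\frac{4}{4} - \frac{1}{-3}\right) = 6 - \left(4 \cdot \frac{1}{4} - - \frac{1}{3}\right) = 6 - \left(1 + \frac{1}{3}\right) = 6 - \frac{4}{3} = \frac{14}{3} \approx 4.6667$)
$c{\left(k,w \right)} = \frac{14}{3} + 3 w$ ($c{\left(k,w \right)} = w 3 + \frac{14}{3} = 3 w + \frac{14}{3} = \frac{14}{3} + 3 w$)
$\frac{1}{-9002 + c{\left(J{\left(6 \right)},3 \right)}} = \frac{1}{-9002 + \left(\frac{14}{3} + 3 \cdot 3\right)} = \frac{1}{-9002 + \left(\frac{14}{3} + 9\right)} = \frac{1}{-9002 + \frac{41}{3}} = \frac{1}{- \frac{26965}{3}} = - \frac{3}{26965}$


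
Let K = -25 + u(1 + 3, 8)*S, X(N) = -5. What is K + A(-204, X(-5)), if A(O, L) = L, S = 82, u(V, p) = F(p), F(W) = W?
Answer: 626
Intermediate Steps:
u(V, p) = p
K = 631 (K = -25 + 8*82 = -25 + 656 = 631)
K + A(-204, X(-5)) = 631 - 5 = 626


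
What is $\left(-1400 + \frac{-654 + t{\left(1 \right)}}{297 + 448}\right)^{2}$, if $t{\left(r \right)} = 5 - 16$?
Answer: $\frac{43569465289}{22201} \approx 1.9625 \cdot 10^{6}$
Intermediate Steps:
$t{\left(r \right)} = -11$ ($t{\left(r \right)} = 5 - 16 = -11$)
$\left(-1400 + \frac{-654 + t{\left(1 \right)}}{297 + 448}\right)^{2} = \left(-1400 + \frac{-654 - 11}{297 + 448}\right)^{2} = \left(-1400 - \frac{665}{745}\right)^{2} = \left(-1400 - \frac{133}{149}\right)^{2} = \left(- \frac{208733}{149}\right)^{2} = \frac{43569465289}{22201}$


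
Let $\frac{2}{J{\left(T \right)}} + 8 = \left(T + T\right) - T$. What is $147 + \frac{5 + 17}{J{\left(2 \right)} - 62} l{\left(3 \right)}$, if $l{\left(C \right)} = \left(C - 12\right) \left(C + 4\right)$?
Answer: $\frac{2877}{17} \approx 169.24$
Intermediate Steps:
$J{\left(T \right)} = \frac{2}{-8 + T}$ ($J{\left(T \right)} = \frac{2}{-8 + \left(\left(T + T\right) - T\right)} = \frac{2}{-8 + \left(2 T - T\right)} = \frac{2}{-8 + T}$)
$l{\left(C \right)} = \left(-12 + C\right) \left(4 + C\right)$
$147 + \frac{5 + 17}{J{\left(2 \right)} - 62} l{\left(3 \right)} = 147 + \frac{5 + 17}{\frac{2}{-8 + 2} - 62} \left(-48 + 3^{2} - 24\right) = 147 + \frac{22}{\frac{2}{-6} - 62} \left(-48 + 9 - 24\right) = 147 + \frac{22}{2 \left(- \frac{1}{6}\right) - 62} \left(-63\right) = 147 + \frac{22}{- \frac{1}{3} - 62} \left(-63\right) = 147 + \frac{22}{- \frac{187}{3}} \left(-63\right) = 147 + 22 \left(- \frac{3}{187}\right) \left(-63\right) = 147 - - \frac{378}{17} = 147 + \frac{378}{17} = \frac{2877}{17}$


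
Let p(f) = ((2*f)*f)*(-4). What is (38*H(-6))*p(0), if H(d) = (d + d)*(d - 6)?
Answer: 0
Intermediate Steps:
H(d) = 2*d*(-6 + d) (H(d) = (2*d)*(-6 + d) = 2*d*(-6 + d))
p(f) = -8*f**2 (p(f) = (2*f**2)*(-4) = -8*f**2)
(38*H(-6))*p(0) = (38*(2*(-6)*(-6 - 6)))*(-8*0**2) = (38*(2*(-6)*(-12)))*(-8*0) = (38*144)*0 = 5472*0 = 0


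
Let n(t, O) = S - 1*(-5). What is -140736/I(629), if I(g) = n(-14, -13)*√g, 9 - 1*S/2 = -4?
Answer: -140736*√629/19499 ≈ -181.02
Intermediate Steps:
S = 26 (S = 18 - 2*(-4) = 18 + 8 = 26)
n(t, O) = 31 (n(t, O) = 26 - 1*(-5) = 26 + 5 = 31)
I(g) = 31*√g
-140736/I(629) = -140736*√629/19499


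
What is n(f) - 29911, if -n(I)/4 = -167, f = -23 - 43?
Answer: -29243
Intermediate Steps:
f = -66
n(I) = 668 (n(I) = -4*(-167) = 668)
n(f) - 29911 = 668 - 29911 = -29243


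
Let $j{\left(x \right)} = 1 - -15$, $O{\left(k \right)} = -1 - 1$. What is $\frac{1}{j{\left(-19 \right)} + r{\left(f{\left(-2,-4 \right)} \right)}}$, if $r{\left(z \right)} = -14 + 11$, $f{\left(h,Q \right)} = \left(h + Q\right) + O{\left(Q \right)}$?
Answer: $\frac{1}{13} \approx 0.076923$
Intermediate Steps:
$O{\left(k \right)} = -2$ ($O{\left(k \right)} = -1 - 1 = -2$)
$f{\left(h,Q \right)} = -2 + Q + h$ ($f{\left(h,Q \right)} = \left(h + Q\right) - 2 = \left(Q + h\right) - 2 = -2 + Q + h$)
$r{\left(z \right)} = -3$
$j{\left(x \right)} = 16$ ($j{\left(x \right)} = 1 + 15 = 16$)
$\frac{1}{j{\left(-19 \right)} + r{\left(f{\left(-2,-4 \right)} \right)}} = \frac{1}{16 - 3} = \frac{1}{13}$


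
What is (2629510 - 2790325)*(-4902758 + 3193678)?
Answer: 274845700200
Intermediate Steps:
(2629510 - 2790325)*(-4902758 + 3193678) = -160815*(-1709080) = 274845700200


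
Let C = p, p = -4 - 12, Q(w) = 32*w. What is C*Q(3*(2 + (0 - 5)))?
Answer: 4608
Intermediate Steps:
p = -16
C = -16
C*Q(3*(2 + (0 - 5))) = -512*3*(2 + (0 - 5)) = -512*3*(2 - 5) = -512*3*(-3) = -512*(-9) = -16*(-288) = 4608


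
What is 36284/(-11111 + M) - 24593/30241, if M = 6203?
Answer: -304491722/37105707 ≈ -8.2061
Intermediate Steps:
36284/(-11111 + M) - 24593/30241 = 36284/(-11111 + 6203) - 24593/30241 = 36284/(-4908) - 24593*1/30241 = 36284*(-1/4908) - 24593/30241 = -9071/1227 - 24593/30241 = -304491722/37105707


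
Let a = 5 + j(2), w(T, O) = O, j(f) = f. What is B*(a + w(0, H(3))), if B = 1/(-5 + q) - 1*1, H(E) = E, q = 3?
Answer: -15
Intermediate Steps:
B = -3/2 (B = 1/(-5 + 3) - 1*1 = 1/(-2) - 1 = -½ - 1 = -3/2 ≈ -1.5000)
a = 7 (a = 5 + 2 = 7)
B*(a + w(0, H(3))) = -3*(7 + 3)/2 = -3/2*10 = -15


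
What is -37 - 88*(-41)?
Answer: 3571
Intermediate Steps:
-37 - 88*(-41) = -37 + 3608 = 3571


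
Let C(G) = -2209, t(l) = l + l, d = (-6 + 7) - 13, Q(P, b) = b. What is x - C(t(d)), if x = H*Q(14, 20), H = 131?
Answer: 4829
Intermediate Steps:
d = -12 (d = 1 - 13 = -12)
t(l) = 2*l
x = 2620 (x = 131*20 = 2620)
x - C(t(d)) = 2620 - 1*(-2209) = 2620 + 2209 = 4829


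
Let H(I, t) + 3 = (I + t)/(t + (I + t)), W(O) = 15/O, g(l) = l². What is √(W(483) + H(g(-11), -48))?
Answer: I*√31717/805 ≈ 0.22123*I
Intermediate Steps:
H(I, t) = -3 + (I + t)/(I + 2*t) (H(I, t) = -3 + (I + t)/(t + (I + t)) = -3 + (I + t)/(I + 2*t))
√(W(483) + H(g(-11), -48)) = √(15/483 + (-5*(-48) - 2*(-11)²)/((-11)² + 2*(-48))) = √(15*(1/483) + (240 - 2*121)/(121 - 96)) = √(5/161 + (240 - 242)/25) = √(5/161 + (1/25)*(-2)) = √(5/161 - 2/25) = √(-197/4025) = I*√31717/805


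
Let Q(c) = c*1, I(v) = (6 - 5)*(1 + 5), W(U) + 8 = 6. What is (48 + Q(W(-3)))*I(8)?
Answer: 276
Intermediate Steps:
W(U) = -2 (W(U) = -8 + 6 = -2)
I(v) = 6 (I(v) = 1*6 = 6)
Q(c) = c
(48 + Q(W(-3)))*I(8) = (48 - 2)*6 = 46*6 = 276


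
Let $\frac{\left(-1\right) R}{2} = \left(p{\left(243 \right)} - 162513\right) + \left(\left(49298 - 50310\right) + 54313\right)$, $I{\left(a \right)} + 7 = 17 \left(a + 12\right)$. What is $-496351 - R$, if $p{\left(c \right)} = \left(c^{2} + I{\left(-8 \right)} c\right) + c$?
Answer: $-566545$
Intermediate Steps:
$I{\left(a \right)} = 197 + 17 a$ ($I{\left(a \right)} = -7 + 17 \left(a + 12\right) = -7 + 17 \left(12 + a\right) = -7 + \left(204 + 17 a\right) = 197 + 17 a$)
$p{\left(c \right)} = c^{2} + 62 c$ ($p{\left(c \right)} = \left(c^{2} + \left(197 + 17 \left(-8\right)\right) c\right) + c = \left(c^{2} + \left(197 - 136\right) c\right) + c = \left(c^{2} + 61 c\right) + c = c^{2} + 62 c$)
$R = 70194$ ($R = - 2 \left(\left(243 \left(62 + 243\right) - 162513\right) + \left(\left(49298 - 50310\right) + 54313\right)\right) = - 2 \left(\left(243 \cdot 305 - 162513\right) + \left(-1012 + 54313\right)\right) = - 2 \left(\left(74115 - 162513\right) + 53301\right) = - 2 \left(-88398 + 53301\right) = \left(-2\right) \left(-35097\right) = 70194$)
$-496351 - R = -496351 - 70194 = -566545$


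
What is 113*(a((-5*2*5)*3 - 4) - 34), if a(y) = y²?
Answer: 2676066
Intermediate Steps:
113*(a((-5*2*5)*3 - 4) - 34) = 113*(((-5*2*5)*3 - 4)² - 34) = 113*((-10*5*3 - 4)² - 34) = 113*((-50*3 - 4)² - 34) = 113*((-150 - 4)² - 34) = 113*((-154)² - 34) = 113*(23716 - 34) = 113*23682 = 2676066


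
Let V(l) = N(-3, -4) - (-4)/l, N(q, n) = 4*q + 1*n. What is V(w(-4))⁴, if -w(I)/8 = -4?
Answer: 260144641/4096 ≈ 63512.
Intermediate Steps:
w(I) = 32 (w(I) = -8*(-4) = 32)
N(q, n) = n + 4*q (N(q, n) = 4*q + n = n + 4*q)
V(l) = -16 + 4/l (V(l) = (-4 + 4*(-3)) - (-4)/l = (-4 - 12) + 4/l = -16 + 4/l)
V(w(-4))⁴ = (-16 + 4/32)⁴ = (-16 + 4*(1/32))⁴ = (-16 + ⅛)⁴ = (-127/8)⁴ = 260144641/4096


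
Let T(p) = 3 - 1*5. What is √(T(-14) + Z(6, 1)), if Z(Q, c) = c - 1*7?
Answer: 2*I*√2 ≈ 2.8284*I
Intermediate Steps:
Z(Q, c) = -7 + c (Z(Q, c) = c - 7 = -7 + c)
T(p) = -2 (T(p) = 3 - 5 = -2)
√(T(-14) + Z(6, 1)) = √(-2 + (-7 + 1)) = √(-2 - 6) = √(-8) = 2*I*√2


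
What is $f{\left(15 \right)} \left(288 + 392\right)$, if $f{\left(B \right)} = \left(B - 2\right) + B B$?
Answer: $161840$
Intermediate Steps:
$f{\left(B \right)} = -2 + B + B^{2}$ ($f{\left(B \right)} = \left(-2 + B\right) + B^{2} = -2 + B + B^{2}$)
$f{\left(15 \right)} \left(288 + 392\right) = \left(-2 + 15 + 15^{2}\right) \left(288 + 392\right) = \left(-2 + 15 + 225\right) 680 = 238 \cdot 680 = 161840$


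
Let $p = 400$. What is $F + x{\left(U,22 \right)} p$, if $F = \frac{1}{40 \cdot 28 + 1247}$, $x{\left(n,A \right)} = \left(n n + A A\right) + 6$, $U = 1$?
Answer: $\frac{464878801}{2367} \approx 1.964 \cdot 10^{5}$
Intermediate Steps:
$x{\left(n,A \right)} = 6 + A^{2} + n^{2}$ ($x{\left(n,A \right)} = \left(n^{2} + A^{2}\right) + 6 = \left(A^{2} + n^{2}\right) + 6 = 6 + A^{2} + n^{2}$)
$F = \frac{1}{2367}$ ($F = \frac{1}{1120 + 1247} = \frac{1}{2367} \approx 0.00042248$)
$F + x{\left(U,22 \right)} p = \frac{1}{2367} + \left(6 + 22^{2} + 1^{2}\right) 400 = \frac{1}{2367} + \left(6 + 484 + 1\right) 400 = \frac{1}{2367} + 491 \cdot 400 = \frac{1}{2367} + 196400 = \frac{464878801}{2367}$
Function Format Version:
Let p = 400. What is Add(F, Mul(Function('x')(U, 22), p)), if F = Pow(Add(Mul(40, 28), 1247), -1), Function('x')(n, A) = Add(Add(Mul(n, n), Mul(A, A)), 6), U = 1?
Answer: Rational(464878801, 2367) ≈ 1.9640e+5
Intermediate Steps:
Function('x')(n, A) = Add(6, Pow(A, 2), Pow(n, 2)) (Function('x')(n, A) = Add(Add(Pow(n, 2), Pow(A, 2)), 6) = Add(Add(Pow(A, 2), Pow(n, 2)), 6) = Add(6, Pow(A, 2), Pow(n, 2)))
F = Rational(1, 2367) (F = Pow(Add(1120, 1247), -1) = Pow(2367, -1) = Rational(1, 2367) ≈ 0.00042248)
Add(F, Mul(Function('x')(U, 22), p)) = Add(Rational(1, 2367), Mul(Add(6, Pow(22, 2), Pow(1, 2)), 400)) = Add(Rational(1, 2367), Mul(Add(6, 484, 1), 400)) = Add(Rational(1, 2367), Mul(491, 400)) = Add(Rational(1, 2367), 196400) = Rational(464878801, 2367)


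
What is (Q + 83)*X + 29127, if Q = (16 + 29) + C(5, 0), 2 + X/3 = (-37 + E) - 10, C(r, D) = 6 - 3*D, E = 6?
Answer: 11841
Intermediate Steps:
X = -129 (X = -6 + 3*((-37 + 6) - 10) = -6 + 3*(-31 - 10) = -6 + 3*(-41) = -6 - 123 = -129)
Q = 51 (Q = (16 + 29) + (6 - 3*0) = 45 + (6 + 0) = 45 + 6 = 51)
(Q + 83)*X + 29127 = (51 + 83)*(-129) + 29127 = 134*(-129) + 29127 = -17286 + 29127 = 11841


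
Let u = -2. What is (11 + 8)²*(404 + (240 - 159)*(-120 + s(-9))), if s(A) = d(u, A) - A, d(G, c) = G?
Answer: -3158389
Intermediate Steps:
s(A) = -2 - A
(11 + 8)²*(404 + (240 - 159)*(-120 + s(-9))) = (11 + 8)²*(404 + (240 - 159)*(-120 + (-2 - 1*(-9)))) = 19²*(404 + 81*(-120 + (-2 + 9))) = 361*(404 + 81*(-120 + 7)) = 361*(404 + 81*(-113)) = 361*(404 - 9153) = 361*(-8749) = -3158389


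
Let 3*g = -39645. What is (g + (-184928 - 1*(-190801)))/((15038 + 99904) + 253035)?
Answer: -7342/367977 ≈ -0.019952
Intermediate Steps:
g = -13215 (g = (⅓)*(-39645) = -13215)
(g + (-184928 - 1*(-190801)))/((15038 + 99904) + 253035) = (-13215 + (-184928 - 1*(-190801)))/((15038 + 99904) + 253035) = (-13215 + (-184928 + 190801))/(114942 + 253035) = (-13215 + 5873)/367977 = -7342*1/367977 = -7342/367977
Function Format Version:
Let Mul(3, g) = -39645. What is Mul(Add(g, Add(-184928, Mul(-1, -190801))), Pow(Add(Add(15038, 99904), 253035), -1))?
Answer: Rational(-7342, 367977) ≈ -0.019952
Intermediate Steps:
g = -13215 (g = Mul(Rational(1, 3), -39645) = -13215)
Mul(Add(g, Add(-184928, Mul(-1, -190801))), Pow(Add(Add(15038, 99904), 253035), -1)) = Mul(Add(-13215, Add(-184928, Mul(-1, -190801))), Pow(Add(Add(15038, 99904), 253035), -1)) = Mul(Add(-13215, Add(-184928, 190801)), Pow(Add(114942, 253035), -1)) = Mul(Add(-13215, 5873), Pow(367977, -1)) = Mul(-7342, Rational(1, 367977)) = Rational(-7342, 367977)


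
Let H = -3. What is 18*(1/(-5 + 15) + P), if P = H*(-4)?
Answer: 1089/5 ≈ 217.80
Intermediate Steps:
P = 12 (P = -3*(-4) = 12)
18*(1/(-5 + 15) + P) = 18*(1/(-5 + 15) + 12) = 18*(1/10 + 12) = 18*(121/10) = 1089/5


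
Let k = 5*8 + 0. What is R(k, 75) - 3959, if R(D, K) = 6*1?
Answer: -3953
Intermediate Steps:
k = 40 (k = 40 + 0 = 40)
R(D, K) = 6
R(k, 75) - 3959 = 6 - 3959 = -3953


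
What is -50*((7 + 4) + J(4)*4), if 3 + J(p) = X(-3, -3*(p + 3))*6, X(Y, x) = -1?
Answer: 1250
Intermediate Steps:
J(p) = -9 (J(p) = -3 - 1*6 = -3 - 6 = -9)
-50*((7 + 4) + J(4)*4) = -50*((7 + 4) - 9*4) = -50*(11 - 36) = -50*(-25) = 1250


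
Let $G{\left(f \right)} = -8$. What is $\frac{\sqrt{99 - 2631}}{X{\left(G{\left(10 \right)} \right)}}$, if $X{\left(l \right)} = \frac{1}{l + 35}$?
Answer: $54 i \sqrt{633} \approx 1358.6 i$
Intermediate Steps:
$X{\left(l \right)} = \frac{1}{35 + l}$
$\frac{\sqrt{99 - 2631}}{X{\left(G{\left(10 \right)} \right)}} = \frac{\sqrt{99 - 2631}}{\frac{1}{35 - 8}} = \frac{\sqrt{-2532}}{\frac{1}{27}} = 2 i \sqrt{633} \frac{1}{\frac{1}{27}} = 2 i \sqrt{633} \cdot 27 = 54 i \sqrt{633}$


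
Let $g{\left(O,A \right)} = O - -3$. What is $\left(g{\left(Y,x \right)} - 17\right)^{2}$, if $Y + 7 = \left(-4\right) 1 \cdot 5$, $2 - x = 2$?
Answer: $1681$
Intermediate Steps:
$x = 0$ ($x = 2 - 2 = 0$)
$Y = -27$ ($Y = -7 + \left(-4\right) 1 \cdot 5 = -7 - 20 = -27$)
$g{\left(O,A \right)} = 3 + O$ ($g{\left(O,A \right)} = O + 3 = 3 + O$)
$\left(g{\left(Y,x \right)} - 17\right)^{2} = \left(\left(3 - 27\right) - 17\right)^{2} = \left(-24 - 17\right)^{2} = \left(-41\right)^{2} = 1681$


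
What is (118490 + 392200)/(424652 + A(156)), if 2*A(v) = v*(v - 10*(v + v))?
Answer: 51069/19346 ≈ 2.6398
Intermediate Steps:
A(v) = -19*v**2/2 (A(v) = (v*(v - 10*(v + v)))/2 = (v*(v - 20*v))/2 = (v*(-19*v))/2 = (-19*v**2)/2 = -19*v**2/2)
(118490 + 392200)/(424652 + A(156)) = (118490 + 392200)/(424652 - 19/2*156**2) = 510690/(424652 - 19/2*24336) = 510690/(424652 - 231192) = 510690/193460 = 510690*(1/193460) = 51069/19346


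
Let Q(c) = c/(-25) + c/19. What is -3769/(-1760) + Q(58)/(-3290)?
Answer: 588939227/275044000 ≈ 2.1413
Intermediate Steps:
Q(c) = 6*c/475 (Q(c) = c*(-1/25) + c*(1/19) = -c/25 + c/19 = 6*c/475)
-3769/(-1760) + Q(58)/(-3290) = -3769/(-1760) + ((6/475)*58)/(-3290) = -3769*(-1/1760) + (348/475)*(-1/3290) = 3769/1760 - 174/781375 = 588939227/275044000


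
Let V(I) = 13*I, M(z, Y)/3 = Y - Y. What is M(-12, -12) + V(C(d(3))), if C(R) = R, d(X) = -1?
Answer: -13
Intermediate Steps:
M(z, Y) = 0 (M(z, Y) = 3*(Y - Y) = 3*0 = 0)
M(-12, -12) + V(C(d(3))) = 0 + 13*(-1) = 0 - 13 = -13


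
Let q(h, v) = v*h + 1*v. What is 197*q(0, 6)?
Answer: 1182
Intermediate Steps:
q(h, v) = v + h*v (q(h, v) = h*v + v = v + h*v)
197*q(0, 6) = 197*(6*(1 + 0)) = 197*(6*1) = 197*6 = 1182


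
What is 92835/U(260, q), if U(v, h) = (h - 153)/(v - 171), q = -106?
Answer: -8262315/259 ≈ -31901.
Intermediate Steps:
U(v, h) = (-153 + h)/(-171 + v)
92835/U(260, q) = 92835/(((-153 - 106)/(-171 + 260))) = 92835/((-259/89)) = 92835/(((1/89)*(-259))) = 92835/(-259/89) = 92835*(-89/259) = -8262315/259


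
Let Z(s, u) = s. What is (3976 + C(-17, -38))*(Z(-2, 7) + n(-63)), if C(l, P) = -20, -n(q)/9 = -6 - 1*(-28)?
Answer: -791200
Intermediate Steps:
n(q) = -198 (n(q) = -9*(-6 - 1*(-28)) = -9*(-6 + 28) = -9*22 = -198)
(3976 + C(-17, -38))*(Z(-2, 7) + n(-63)) = (3976 - 20)*(-2 - 198) = 3956*(-200) = -791200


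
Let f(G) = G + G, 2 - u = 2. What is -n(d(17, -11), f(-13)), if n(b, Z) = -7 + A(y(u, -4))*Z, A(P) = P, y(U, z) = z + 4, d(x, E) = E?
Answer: 7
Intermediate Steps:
u = 0 (u = 2 - 1*2 = 2 - 2 = 0)
y(U, z) = 4 + z
f(G) = 2*G
n(b, Z) = -7 (n(b, Z) = -7 + (4 - 4)*Z = -7 + 0*Z = -7 + 0 = -7)
-n(d(17, -11), f(-13)) = -1*(-7) = 7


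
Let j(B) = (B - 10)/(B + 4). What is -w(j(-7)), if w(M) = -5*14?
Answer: 70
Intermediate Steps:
j(B) = (-10 + B)/(4 + B)
w(M) = -70
-w(j(-7)) = -1*(-70) = 70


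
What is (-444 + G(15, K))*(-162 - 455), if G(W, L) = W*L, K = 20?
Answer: 88848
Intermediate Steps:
G(W, L) = L*W
(-444 + G(15, K))*(-162 - 455) = (-444 + 20*15)*(-162 - 455) = (-444 + 300)*(-617) = -144*(-617) = 88848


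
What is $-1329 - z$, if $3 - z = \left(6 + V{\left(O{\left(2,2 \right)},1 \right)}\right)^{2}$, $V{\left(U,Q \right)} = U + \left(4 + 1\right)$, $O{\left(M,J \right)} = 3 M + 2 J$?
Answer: $-891$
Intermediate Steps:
$O{\left(M,J \right)} = 2 J + 3 M$
$V{\left(U,Q \right)} = 5 + U$ ($V{\left(U,Q \right)} = U + 5 = 5 + U$)
$z = -438$ ($z = 3 - \left(6 + \left(5 + \left(2 \cdot 2 + 3 \cdot 2\right)\right)\right)^{2} = 3 - \left(6 + \left(5 + \left(4 + 6\right)\right)\right)^{2} = 3 - \left(6 + \left(5 + 10\right)\right)^{2} = 3 - \left(6 + 15\right)^{2} = 3 - 21^{2} = 3 - 441 = -438$)
$-1329 - z = -1329 - -438 = -1329 + 438 = -891$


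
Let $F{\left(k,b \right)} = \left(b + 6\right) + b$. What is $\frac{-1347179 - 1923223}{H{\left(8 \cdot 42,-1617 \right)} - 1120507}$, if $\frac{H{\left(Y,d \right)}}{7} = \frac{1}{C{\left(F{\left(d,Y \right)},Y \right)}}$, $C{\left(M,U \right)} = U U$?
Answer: $\frac{52745043456}{18071536895} \approx 2.9187$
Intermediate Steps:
$F{\left(k,b \right)} = 6 + 2 b$ ($F{\left(k,b \right)} = \left(6 + b\right) + b = 6 + 2 b$)
$C{\left(M,U \right)} = U^{2}$
$H{\left(Y,d \right)} = \frac{7}{Y^{2}}$
$\frac{-1347179 - 1923223}{H{\left(8 \cdot 42,-1617 \right)} - 1120507} = \frac{-1347179 - 1923223}{\frac{7}{112896} - 1120507} = - \frac{3270402}{\frac{7}{112896} - 1120507} = - \frac{3270402}{7 \cdot \frac{1}{112896} - 1120507} = - \frac{3270402}{\frac{1}{16128} - 1120507} = - \frac{3270402}{- \frac{18071536895}{16128}} = \left(-3270402\right) \left(- \frac{16128}{18071536895}\right) = \frac{52745043456}{18071536895}$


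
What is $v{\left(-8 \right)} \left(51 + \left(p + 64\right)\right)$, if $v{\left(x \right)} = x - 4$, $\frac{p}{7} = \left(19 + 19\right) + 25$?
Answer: $-6672$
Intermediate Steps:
$p = 441$ ($p = 7 \left(\left(19 + 19\right) + 25\right) = 7 \left(38 + 25\right) = 7 \cdot 63 = 441$)
$v{\left(x \right)} = -4 + x$
$v{\left(-8 \right)} \left(51 + \left(p + 64\right)\right) = \left(-4 - 8\right) \left(51 + \left(441 + 64\right)\right) = - 12 \left(51 + 505\right) = \left(-12\right) 556 = -6672$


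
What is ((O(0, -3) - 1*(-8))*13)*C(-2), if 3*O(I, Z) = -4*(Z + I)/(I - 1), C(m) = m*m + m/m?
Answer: 260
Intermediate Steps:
C(m) = 1 + m² (C(m) = m² + 1 = 1 + m²)
O(I, Z) = -4*(I + Z)/(3*(-1 + I)) (O(I, Z) = (-4*(Z + I)/(I - 1))/3 = (-4*(I + Z)/(-1 + I))/3 = -4*(I + Z)/(3*(-1 + I)))
((O(0, -3) - 1*(-8))*13)*C(-2) = ((4*(-1*0 - 1*(-3))/(3*(-1 + 0)) - 1*(-8))*13)*(1 + (-2)²) = (((4/3)*(0 + 3)/(-1) + 8)*13)*(1 + 4) = (((4/3)*(-1)*3 + 8)*13)*5 = ((-4 + 8)*13)*5 = (4*13)*5 = 52*5 = 260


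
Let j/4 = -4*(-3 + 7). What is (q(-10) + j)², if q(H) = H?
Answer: 5476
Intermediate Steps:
j = -64 (j = 4*(-4*(-3 + 7)) = 4*(-4*4) = 4*(-16) = -64)
(q(-10) + j)² = (-10 - 64)² = (-74)² = 5476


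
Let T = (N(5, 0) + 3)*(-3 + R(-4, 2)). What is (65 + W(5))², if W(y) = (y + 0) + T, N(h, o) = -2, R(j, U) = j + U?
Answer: 4225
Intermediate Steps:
R(j, U) = U + j
T = -5 (T = (-2 + 3)*(-3 + (2 - 4)) = 1*(-3 - 2) = 1*(-5) = -5)
W(y) = -5 + y (W(y) = (y + 0) - 5 = y - 5 = -5 + y)
(65 + W(5))² = (65 + (-5 + 5))² = (65 + 0)² = 65² = 4225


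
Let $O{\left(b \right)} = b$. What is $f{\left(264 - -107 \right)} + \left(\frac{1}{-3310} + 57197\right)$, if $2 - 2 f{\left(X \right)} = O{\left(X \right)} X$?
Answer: $- \frac{19235238}{1655} \approx -11623.0$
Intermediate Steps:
$f{\left(X \right)} = 1 - \frac{X^{2}}{2}$ ($f{\left(X \right)} = 1 - \frac{X X}{2} = 1 - \frac{X^{2}}{2}$)
$f{\left(264 - -107 \right)} + \left(\frac{1}{-3310} + 57197\right) = \left(1 - \frac{\left(264 - -107\right)^{2}}{2}\right) + \left(\frac{1}{-3310} + 57197\right) = \left(1 - \frac{\left(264 + 107\right)^{2}}{2}\right) + \left(- \frac{1}{3310} + 57197\right) = \left(1 - \frac{371^{2}}{2}\right) + \frac{189322069}{3310} = \left(1 - \frac{137641}{2}\right) + \frac{189322069}{3310} = - \frac{137639}{2} + \frac{189322069}{3310} = - \frac{19235238}{1655}$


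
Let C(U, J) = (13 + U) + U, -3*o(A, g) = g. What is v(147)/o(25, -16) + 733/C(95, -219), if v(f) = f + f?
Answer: 95387/1624 ≈ 58.736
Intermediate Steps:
o(A, g) = -g/3
v(f) = 2*f
C(U, J) = 13 + 2*U
v(147)/o(25, -16) + 733/C(95, -219) = (2*147)/((-1/3*(-16))) + 733/(13 + 2*95) = 294/(16/3) + 733/(13 + 190) = 294*(3/16) + 733/203 = 441/8 + 733*(1/203) = 441/8 + 733/203 = 95387/1624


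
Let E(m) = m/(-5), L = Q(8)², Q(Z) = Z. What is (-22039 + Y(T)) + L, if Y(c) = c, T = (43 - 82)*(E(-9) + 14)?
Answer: -112956/5 ≈ -22591.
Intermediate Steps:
L = 64 (L = 8² = 64)
E(m) = -m/5 (E(m) = m*(-⅕) = -m/5)
T = -3081/5 (T = (43 - 82)*(-⅕*(-9) + 14) = -39*(9/5 + 14) = -39*79/5 = -3081/5 ≈ -616.20)
(-22039 + Y(T)) + L = (-22039 - 3081/5) + 64 = -113276/5 + 64 = -112956/5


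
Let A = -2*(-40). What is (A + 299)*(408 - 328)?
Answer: 30320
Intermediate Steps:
A = 80
(A + 299)*(408 - 328) = (80 + 299)*(408 - 328) = 379*80 = 30320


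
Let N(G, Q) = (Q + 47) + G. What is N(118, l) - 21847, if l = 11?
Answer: -21671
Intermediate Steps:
N(G, Q) = 47 + G + Q (N(G, Q) = (47 + Q) + G = 47 + G + Q)
N(118, l) - 21847 = (47 + 118 + 11) - 21847 = 176 - 21847 = -21671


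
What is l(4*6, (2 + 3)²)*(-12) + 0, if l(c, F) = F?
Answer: -300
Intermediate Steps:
l(4*6, (2 + 3)²)*(-12) + 0 = (2 + 3)²*(-12) + 0 = 5²*(-12) + 0 = 25*(-12) + 0 = -300 + 0 = -300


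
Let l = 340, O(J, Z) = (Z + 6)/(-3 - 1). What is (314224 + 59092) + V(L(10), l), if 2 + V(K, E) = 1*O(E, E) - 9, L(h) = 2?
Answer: 746437/2 ≈ 3.7322e+5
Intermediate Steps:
O(J, Z) = -3/2 - Z/4 (O(J, Z) = (6 + Z)/(-4) = (6 + Z)*(-¼) = -3/2 - Z/4)
V(K, E) = -25/2 - E/4 (V(K, E) = -2 + (1*(-3/2 - E/4) - 9) = -2 + ((-3/2 - E/4) - 9) = -2 + (-21/2 - E/4) = -25/2 - E/4)
(314224 + 59092) + V(L(10), l) = (314224 + 59092) + (-25/2 - ¼*340) = 373316 + (-25/2 - 85) = 373316 - 195/2 = 746437/2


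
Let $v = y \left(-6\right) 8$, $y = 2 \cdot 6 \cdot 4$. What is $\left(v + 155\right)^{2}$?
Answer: $4618201$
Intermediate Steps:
$y = 48$ ($y = 12 \cdot 4 = 48$)
$v = -2304$ ($v = 48 \left(-6\right) 8 = \left(-288\right) 8 = -2304$)
$\left(v + 155\right)^{2} = \left(-2304 + 155\right)^{2} = \left(-2149\right)^{2} = 4618201$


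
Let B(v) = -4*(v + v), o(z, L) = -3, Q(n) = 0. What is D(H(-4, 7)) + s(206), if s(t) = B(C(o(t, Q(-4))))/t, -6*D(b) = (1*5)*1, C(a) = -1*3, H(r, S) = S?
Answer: -443/618 ≈ -0.71683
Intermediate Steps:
C(a) = -3
B(v) = -8*v
D(b) = -5/6 (D(b) = -1*5/6 = -5/6)
s(t) = 24/t (s(t) = (-8*(-3))/t = 24/t)
D(H(-4, 7)) + s(206) = -5/6 + 24/206 = -5/6 + 24*(1/206) = -5/6 + 12/103 = -443/618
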